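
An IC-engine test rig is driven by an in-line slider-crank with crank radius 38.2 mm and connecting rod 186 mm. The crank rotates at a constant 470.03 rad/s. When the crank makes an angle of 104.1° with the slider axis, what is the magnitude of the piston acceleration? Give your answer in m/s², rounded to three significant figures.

3610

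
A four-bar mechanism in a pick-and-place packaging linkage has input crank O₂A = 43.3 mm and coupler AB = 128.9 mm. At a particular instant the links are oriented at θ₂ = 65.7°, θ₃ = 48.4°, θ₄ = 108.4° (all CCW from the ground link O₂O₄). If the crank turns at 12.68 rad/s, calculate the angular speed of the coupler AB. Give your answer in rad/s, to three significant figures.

3.34

ω₂ = 12.68 rad/s
Differentiating the loop-closure r₂e^{iθ₂}+r₃e^{iθ₃}=r₁+r₄e^{iθ₄} gives r₂ω₂e^{iθ₂}+r₃ω₃e^{iθ₃}=r₄ω₄e^{iθ₄}.
Eliminating the other unknown: ω₃ = r₂ω₂ sin(θ₄−θ₂) / [r₃ sin(θ₃−θ₄)].
Numerator sine = +0.67816; denominator sine = -0.86603.
Result = 0.0433·12.68·(+0.67816) / (0.1289·(-0.86603)) = -3.3355 rad/s; magnitude 3.3355 rad/s.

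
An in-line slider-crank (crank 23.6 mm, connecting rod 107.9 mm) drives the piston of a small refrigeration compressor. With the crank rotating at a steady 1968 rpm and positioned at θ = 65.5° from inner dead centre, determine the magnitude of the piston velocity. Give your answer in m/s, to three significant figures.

4.84

ω = 2π·1968/60 = 206.1 rad/s
For an in-line slider-crank, x = r cosθ + √(L² − r² sin²θ), so v = −rω sinθ·[1 + r cosθ/√(L² − r² sin²θ)].
With r = 0.0236 m, L = 0.1079 m, θ = 65.5°: √(L² − r² sin²θ) = 0.10574 m.
v = −0.0236·206.1·0.90996·[1 + 0.0236·0.41469/0.10574] = -4.8354 m/s.
|v| = 4.8354 m/s.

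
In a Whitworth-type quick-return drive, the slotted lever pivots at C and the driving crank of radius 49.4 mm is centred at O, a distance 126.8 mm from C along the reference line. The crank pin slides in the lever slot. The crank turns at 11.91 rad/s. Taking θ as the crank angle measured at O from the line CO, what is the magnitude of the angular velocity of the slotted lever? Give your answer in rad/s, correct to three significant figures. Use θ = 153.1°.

5.10

ω = 11.91 rad/s
Crank pin A relative to C: A = (d + r cosθ, r sinθ); lever angle φ = atan2(r sinθ, d + r cosθ).
Differentiating tanφ: φ̇ = rω(d cosθ + r)/(d² + r² + 2dr cosθ).
d² + r² + 2dr cosθ = |CA|² = 0.0073463 m²;  d cosθ + r = -0.06368 m.
|ω_lever| = |0.0494·11.91·-0.06368| / 0.0073463 = 5.1 rad/s.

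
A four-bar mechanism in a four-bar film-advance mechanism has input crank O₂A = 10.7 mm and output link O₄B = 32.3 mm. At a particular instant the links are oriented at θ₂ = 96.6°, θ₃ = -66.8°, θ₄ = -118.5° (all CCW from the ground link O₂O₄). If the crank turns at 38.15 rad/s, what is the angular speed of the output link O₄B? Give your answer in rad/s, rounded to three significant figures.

ω₂ = 38.15 rad/s
Differentiating the loop-closure r₂e^{iθ₂}+r₃e^{iθ₃}=r₁+r₄e^{iθ₄} gives r₂ω₂e^{iθ₂}+r₃ω₃e^{iθ₃}=r₄ω₄e^{iθ₄}.
Eliminating the other unknown: ω₄ = r₂ω₂ sin(θ₂−θ₃) / [r₄ sin(θ₄−θ₃)].
Numerator sine = +0.28569; denominator sine = -0.78478.
Result = 0.0107·38.15·(+0.28569) / (0.0323·(-0.78478)) = -4.6007 rad/s; magnitude 4.6007 rad/s.

4.60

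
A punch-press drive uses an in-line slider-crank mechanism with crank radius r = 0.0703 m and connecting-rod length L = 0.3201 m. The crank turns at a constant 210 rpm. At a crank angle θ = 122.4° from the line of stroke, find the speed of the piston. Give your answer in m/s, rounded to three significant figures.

ω = 2π·210/60 = 21.99 rad/s
For an in-line slider-crank, x = r cosθ + √(L² − r² sin²θ), so v = −rω sinθ·[1 + r cosθ/√(L² − r² sin²θ)].
With r = 0.0703 m, L = 0.3201 m, θ = 122.4°: √(L² − r² sin²θ) = 0.31455 m.
v = −0.0703·21.99·0.84433·[1 + 0.0703·-0.53583/0.31455] = -1.149 m/s.
|v| = 1.149 m/s.

1.15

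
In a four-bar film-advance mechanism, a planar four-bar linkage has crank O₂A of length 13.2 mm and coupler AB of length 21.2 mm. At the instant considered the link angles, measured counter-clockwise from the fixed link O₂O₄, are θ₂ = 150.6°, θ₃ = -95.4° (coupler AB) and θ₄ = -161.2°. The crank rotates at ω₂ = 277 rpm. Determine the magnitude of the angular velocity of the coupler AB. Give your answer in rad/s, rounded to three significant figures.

14.8

ω₂ = 29.01 rad/s (from 277 rpm).
Differentiating the loop-closure r₂e^{iθ₂}+r₃e^{iθ₃}=r₁+r₄e^{iθ₄} gives r₂ω₂e^{iθ₂}+r₃ω₃e^{iθ₃}=r₄ω₄e^{iθ₄}.
Eliminating the other unknown: ω₃ = r₂ω₂ sin(θ₄−θ₂) / [r₃ sin(θ₃−θ₄)].
Numerator sine = +0.74548; denominator sine = +0.91212.
Result = 0.0132·29.01·(+0.74548) / (0.0212·(+0.91212)) = +14.761 rad/s; magnitude 14.761 rad/s.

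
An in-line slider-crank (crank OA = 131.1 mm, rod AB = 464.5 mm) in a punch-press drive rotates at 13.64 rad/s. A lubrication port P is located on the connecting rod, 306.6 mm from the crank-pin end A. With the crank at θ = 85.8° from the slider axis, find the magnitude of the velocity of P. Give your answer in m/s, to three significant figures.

ω = 13.64 rad/s.  Crank-pin speed |V_A| = rω = 1.7882 m/s, perpendicular to OA.
Rod angle: sinφ = −(r/L) sinθ ⇒ φ = -16.349°; ω_rod = −rω cosθ/√(L²−r²sin²θ) = -0.29383 rad/s.
V_P = V_A + ω_rod × AP, with AP = 0.3066 m along the rod.
Components: V_Px = −rω sinθ − a·ω_rod·sinφ = -1.8088 m/s;  V_Py = rω cosθ + a·ω_rod·cosφ = +0.04452 m/s.
|V_P| = √(V_Px² + V_Py²) = 1.8093 m/s.

1.81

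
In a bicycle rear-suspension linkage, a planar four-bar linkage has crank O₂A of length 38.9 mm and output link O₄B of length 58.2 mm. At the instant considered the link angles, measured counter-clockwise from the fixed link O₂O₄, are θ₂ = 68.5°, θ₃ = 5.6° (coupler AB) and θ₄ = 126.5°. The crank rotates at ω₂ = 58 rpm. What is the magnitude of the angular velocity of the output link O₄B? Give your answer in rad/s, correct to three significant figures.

4.21

ω₂ = 6.074 rad/s (from 58 rpm).
Differentiating the loop-closure r₂e^{iθ₂}+r₃e^{iθ₃}=r₁+r₄e^{iθ₄} gives r₂ω₂e^{iθ₂}+r₃ω₃e^{iθ₃}=r₄ω₄e^{iθ₄}.
Eliminating the other unknown: ω₄ = r₂ω₂ sin(θ₂−θ₃) / [r₄ sin(θ₄−θ₃)].
Numerator sine = +0.89021; denominator sine = +0.85806.
Result = 0.0389·6.074·(+0.89021) / (0.0582·(+0.85806)) = +4.2117 rad/s; magnitude 4.2117 rad/s.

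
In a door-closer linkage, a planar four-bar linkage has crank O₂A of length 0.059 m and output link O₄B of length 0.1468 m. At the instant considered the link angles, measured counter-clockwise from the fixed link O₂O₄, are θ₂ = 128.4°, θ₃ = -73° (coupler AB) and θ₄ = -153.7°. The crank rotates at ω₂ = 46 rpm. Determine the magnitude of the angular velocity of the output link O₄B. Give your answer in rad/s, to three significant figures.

ω₂ = 4.817 rad/s (from 46 rpm).
Differentiating the loop-closure r₂e^{iθ₂}+r₃e^{iθ₃}=r₁+r₄e^{iθ₄} gives r₂ω₂e^{iθ₂}+r₃ω₃e^{iθ₃}=r₄ω₄e^{iθ₄}.
Eliminating the other unknown: ω₄ = r₂ω₂ sin(θ₂−θ₃) / [r₄ sin(θ₄−θ₃)].
Numerator sine = -0.36488; denominator sine = -0.98686.
Result = 0.059·4.817·(-0.36488) / (0.1468·(-0.98686)) = +0.71582 rad/s; magnitude 0.71582 rad/s.

0.716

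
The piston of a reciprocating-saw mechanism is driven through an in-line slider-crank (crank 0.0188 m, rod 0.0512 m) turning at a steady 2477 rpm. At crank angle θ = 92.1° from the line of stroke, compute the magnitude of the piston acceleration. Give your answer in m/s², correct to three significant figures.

ω = 2π·2477/60 = 259.4 rad/s
x(θ) = r cosθ + √(L² − r² sin²θ); with ω constant, a = ω²·d²x/dθ².
d²x/dθ² = −r cosθ − r²(cos2θ)/√u − r⁴ sin²2θ/(4u^{3/2}),  u = L² − r² sin²θ = 0.00226847 m².
Substituting r = 0.0188 m, L = 0.0512 m, θ = 92.1°: d²x/dθ² = +0.0080882 m.
a = ω²·d²x/dθ² = (259.4)²·(+0.0080882) = +544.2 m/s²;  |a| = 544.2 m/s².

544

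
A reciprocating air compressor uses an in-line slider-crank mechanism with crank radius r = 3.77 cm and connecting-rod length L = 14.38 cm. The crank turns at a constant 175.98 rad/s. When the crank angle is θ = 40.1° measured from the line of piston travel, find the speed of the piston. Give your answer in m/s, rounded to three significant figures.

ω = 176 rad/s
For an in-line slider-crank, x = r cosθ + √(L² − r² sin²θ), so v = −rω sinθ·[1 + r cosθ/√(L² − r² sin²θ)].
With r = 0.0377 m, L = 0.1438 m, θ = 40.1°: √(L² − r² sin²θ) = 0.14173 m.
v = −0.0377·176·0.64412·[1 + 0.0377·0.76492/0.14173] = -5.1429 m/s.
|v| = 5.1429 m/s.

5.14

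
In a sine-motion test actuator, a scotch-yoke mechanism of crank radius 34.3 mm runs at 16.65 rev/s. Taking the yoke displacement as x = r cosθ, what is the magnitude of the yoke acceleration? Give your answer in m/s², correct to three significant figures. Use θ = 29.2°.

328

ω = 104.6 rad/s (from 16.65 rev/s).
x = r cosθ ⇒ ẍ = −rω² cosθ (ω constant).
|a| = rω²|cosθ| = 0.0343·(104.6)²·|cos 29.2°| = 327.69 m/s².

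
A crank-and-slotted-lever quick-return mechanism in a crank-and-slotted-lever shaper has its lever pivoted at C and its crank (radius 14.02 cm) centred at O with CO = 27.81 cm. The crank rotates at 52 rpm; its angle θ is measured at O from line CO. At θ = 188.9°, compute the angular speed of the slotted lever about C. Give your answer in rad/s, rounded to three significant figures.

ω = 5.445 rad/s (from 52 rpm).
Crank pin A relative to C: A = (d + r cosθ, r sinθ); lever angle φ = atan2(r sinθ, d + r cosθ).
Differentiating tanφ: φ̇ = rω(d cosθ + r)/(d² + r² + 2dr cosθ).
d² + r² + 2dr cosθ = |CA|² = 0.0199553 m²;  d cosθ + r = -0.13455 m.
|ω_lever| = |0.1402·5.445·-0.13455| / 0.0199553 = 5.1477 rad/s.

5.15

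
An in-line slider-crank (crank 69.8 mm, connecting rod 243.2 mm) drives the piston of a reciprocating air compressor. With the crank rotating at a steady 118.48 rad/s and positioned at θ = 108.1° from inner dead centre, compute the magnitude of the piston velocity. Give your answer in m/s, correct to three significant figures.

7.13

ω = 118.5 rad/s
For an in-line slider-crank, x = r cosθ + √(L² − r² sin²θ), so v = −rω sinθ·[1 + r cosθ/√(L² − r² sin²θ)].
With r = 0.0698 m, L = 0.2432 m, θ = 108.1°: √(L² − r² sin²θ) = 0.23398 m.
v = −0.0698·118.5·0.95052·[1 + 0.0698·-0.31068/0.23398] = -7.1321 m/s.
|v| = 7.1321 m/s.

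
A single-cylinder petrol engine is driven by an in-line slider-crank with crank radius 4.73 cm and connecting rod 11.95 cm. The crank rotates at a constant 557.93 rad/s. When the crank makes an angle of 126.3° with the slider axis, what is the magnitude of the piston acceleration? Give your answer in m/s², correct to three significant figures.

10300

ω = 557.9 rad/s
x(θ) = r cosθ + √(L² − r² sin²θ); with ω constant, a = ω²·d²x/dθ².
d²x/dθ² = −r cosθ − r²(cos2θ)/√u − r⁴ sin²2θ/(4u^{3/2}),  u = L² − r² sin²θ = 0.0128271 m².
Substituting r = 0.0473 m, L = 0.1195 m, θ = 126.3°: d²x/dθ² = +0.033125 m.
a = ω²·d²x/dθ² = (557.9)²·(+0.033125) = +10311 m/s²;  |a| = 10311 m/s².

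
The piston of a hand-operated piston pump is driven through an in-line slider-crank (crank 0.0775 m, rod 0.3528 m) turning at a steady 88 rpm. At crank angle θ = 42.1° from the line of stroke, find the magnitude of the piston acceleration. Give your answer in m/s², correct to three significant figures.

5.05

ω = 2π·88/60 = 9.215 rad/s
x(θ) = r cosθ + √(L² − r² sin²θ); with ω constant, a = ω²·d²x/dθ².
d²x/dθ² = −r cosθ − r²(cos2θ)/√u − r⁴ sin²2θ/(4u^{3/2}),  u = L² − r² sin²θ = 0.121768 m².
Substituting r = 0.0775 m, L = 0.3528 m, θ = 42.1°: d²x/dθ² = -0.059453 m.
a = ω²·d²x/dθ² = (9.215)²·(-0.059453) = -5.0489 m/s²;  |a| = 5.0489 m/s².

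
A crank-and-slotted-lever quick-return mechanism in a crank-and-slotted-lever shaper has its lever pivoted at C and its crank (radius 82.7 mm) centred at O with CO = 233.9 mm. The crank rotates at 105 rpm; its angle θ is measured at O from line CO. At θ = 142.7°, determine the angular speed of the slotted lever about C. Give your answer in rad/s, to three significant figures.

ω = 11 rad/s (from 105 rpm).
Crank pin A relative to C: A = (d + r cosθ, r sinθ); lever angle φ = atan2(r sinθ, d + r cosθ).
Differentiating tanφ: φ̇ = rω(d cosθ + r)/(d² + r² + 2dr cosθ).
d² + r² + 2dr cosθ = |CA|² = 0.030774 m²;  d cosθ + r = -0.10336 m.
|ω_lever| = |0.0827·11·-0.10336| / 0.030774 = 3.0542 rad/s.

3.05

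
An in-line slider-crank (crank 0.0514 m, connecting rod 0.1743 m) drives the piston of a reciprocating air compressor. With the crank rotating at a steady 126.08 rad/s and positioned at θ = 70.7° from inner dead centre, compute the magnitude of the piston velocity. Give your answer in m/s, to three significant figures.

ω = 126.1 rad/s
For an in-line slider-crank, x = r cosθ + √(L² − r² sin²θ), so v = −rω sinθ·[1 + r cosθ/√(L² − r² sin²θ)].
With r = 0.0514 m, L = 0.1743 m, θ = 70.7°: √(L² − r² sin²θ) = 0.16741 m.
v = −0.0514·126.1·0.94380·[1 + 0.0514·0.33051/0.16741] = -6.737 m/s.
|v| = 6.737 m/s.

6.74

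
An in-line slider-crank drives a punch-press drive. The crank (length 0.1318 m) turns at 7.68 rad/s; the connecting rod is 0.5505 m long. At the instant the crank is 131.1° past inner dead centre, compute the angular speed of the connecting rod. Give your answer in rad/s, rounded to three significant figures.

1.23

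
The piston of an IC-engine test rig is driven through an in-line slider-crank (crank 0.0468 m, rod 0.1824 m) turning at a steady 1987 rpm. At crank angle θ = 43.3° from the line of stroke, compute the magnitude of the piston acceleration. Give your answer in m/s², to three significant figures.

1510

ω = 2π·1987/60 = 208.1 rad/s
x(θ) = r cosθ + √(L² − r² sin²θ); with ω constant, a = ω²·d²x/dθ².
d²x/dθ² = −r cosθ − r²(cos2θ)/√u − r⁴ sin²2θ/(4u^{3/2}),  u = L² − r² sin²θ = 0.0322396 m².
Substituting r = 0.0468 m, L = 0.1824 m, θ = 43.3°: d²x/dθ² = -0.03499 m.
a = ω²·d²x/dθ² = (208.1)²·(-0.03499) = -1514.9 m/s²;  |a| = 1514.9 m/s².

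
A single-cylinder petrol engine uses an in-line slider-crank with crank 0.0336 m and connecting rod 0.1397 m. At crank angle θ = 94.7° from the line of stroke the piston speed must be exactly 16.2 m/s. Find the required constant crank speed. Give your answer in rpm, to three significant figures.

4720

For an in-line slider-crank, |v_piston| = rω|sinθ|·[1 + r cosθ/√(L² − r² sin²θ)].
With r = 0.0336 m, L = 0.1397 m, θ = 94.7°: the bracketed kinematic factor |dx/dθ| = 0.032807 m.
ω = v/|dx/dθ| = 16.2/0.032807 = 493.79 rad/s.
N = 60ω/(2π) = 4715.4 rpm.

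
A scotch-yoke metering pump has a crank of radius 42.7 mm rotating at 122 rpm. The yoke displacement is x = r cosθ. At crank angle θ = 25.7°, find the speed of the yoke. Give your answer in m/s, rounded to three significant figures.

0.237

ω = 12.78 rad/s (from 122 rpm).
x = r cosθ ⇒ ẋ = −rω sinθ.
|v| = rω|sinθ| = 0.0427·12.78·|sin 25.7°| = 0.23657 m/s.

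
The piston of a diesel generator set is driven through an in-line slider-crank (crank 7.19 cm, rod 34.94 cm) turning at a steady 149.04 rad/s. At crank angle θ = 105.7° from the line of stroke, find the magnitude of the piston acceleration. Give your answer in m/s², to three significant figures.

ω = 149 rad/s
x(θ) = r cosθ + √(L² − r² sin²θ); with ω constant, a = ω²·d²x/dθ².
d²x/dθ² = −r cosθ − r²(cos2θ)/√u − r⁴ sin²2θ/(4u^{3/2}),  u = L² − r² sin²θ = 0.117289 m².
Substituting r = 0.0719 m, L = 0.3494 m, θ = 105.7°: d²x/dθ² = +0.032295 m.
a = ω²·d²x/dθ² = (149)²·(+0.032295) = +717.37 m/s²;  |a| = 717.37 m/s².

717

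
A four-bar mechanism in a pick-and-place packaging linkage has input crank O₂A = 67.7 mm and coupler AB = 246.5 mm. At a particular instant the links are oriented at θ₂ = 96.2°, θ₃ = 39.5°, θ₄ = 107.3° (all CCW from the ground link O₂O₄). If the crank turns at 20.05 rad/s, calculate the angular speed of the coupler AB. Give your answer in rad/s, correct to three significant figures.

1.15

ω₂ = 20.05 rad/s
Differentiating the loop-closure r₂e^{iθ₂}+r₃e^{iθ₃}=r₁+r₄e^{iθ₄} gives r₂ω₂e^{iθ₂}+r₃ω₃e^{iθ₃}=r₄ω₄e^{iθ₄}.
Eliminating the other unknown: ω₃ = r₂ω₂ sin(θ₄−θ₂) / [r₃ sin(θ₃−θ₄)].
Numerator sine = +0.19252; denominator sine = -0.92587.
Result = 0.0677·20.05·(+0.19252) / (0.2465·(-0.92587)) = -1.145 rad/s; magnitude 1.145 rad/s.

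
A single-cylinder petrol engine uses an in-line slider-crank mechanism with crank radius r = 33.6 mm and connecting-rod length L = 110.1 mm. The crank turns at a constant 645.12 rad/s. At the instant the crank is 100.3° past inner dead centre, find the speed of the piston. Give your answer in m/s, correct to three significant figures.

20.1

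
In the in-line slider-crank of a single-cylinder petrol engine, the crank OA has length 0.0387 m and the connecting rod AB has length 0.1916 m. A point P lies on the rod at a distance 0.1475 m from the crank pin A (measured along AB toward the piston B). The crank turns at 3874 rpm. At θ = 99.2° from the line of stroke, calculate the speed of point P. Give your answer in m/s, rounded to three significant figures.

ω = 405.7 rad/s.  Crank-pin speed |V_A| = rω = 15.7 m/s, perpendicular to OA.
Rod angle: sinφ = −(r/L) sinθ ⇒ φ = -11.501°; ω_rod = −rω cosθ/√(L²−r²sin²θ) = +13.369 rad/s.
V_P = V_A + ω_rod × AP, with AP = 0.1475 m along the rod.
Components: V_Px = −rω sinθ − a·ω_rod·sinφ = -15.105 m/s;  V_Py = rω cosθ + a·ω_rod·cosφ = -0.57775 m/s.
|V_P| = √(V_Px² + V_Py²) = 15.116 m/s.

15.1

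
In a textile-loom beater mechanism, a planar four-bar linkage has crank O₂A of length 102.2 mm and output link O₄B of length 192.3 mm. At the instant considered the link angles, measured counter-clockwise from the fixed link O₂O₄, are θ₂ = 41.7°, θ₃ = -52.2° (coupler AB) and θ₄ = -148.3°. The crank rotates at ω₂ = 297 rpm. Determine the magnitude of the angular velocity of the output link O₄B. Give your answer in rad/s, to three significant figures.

16.6

ω₂ = 31.1 rad/s (from 297 rpm).
Differentiating the loop-closure r₂e^{iθ₂}+r₃e^{iθ₃}=r₁+r₄e^{iθ₄} gives r₂ω₂e^{iθ₂}+r₃ω₃e^{iθ₃}=r₄ω₄e^{iθ₄}.
Eliminating the other unknown: ω₄ = r₂ω₂ sin(θ₂−θ₃) / [r₄ sin(θ₄−θ₃)].
Numerator sine = +0.99768; denominator sine = -0.99434.
Result = 0.1022·31.1·(+0.99768) / (0.1923·(-0.99434)) = -16.585 rad/s; magnitude 16.585 rad/s.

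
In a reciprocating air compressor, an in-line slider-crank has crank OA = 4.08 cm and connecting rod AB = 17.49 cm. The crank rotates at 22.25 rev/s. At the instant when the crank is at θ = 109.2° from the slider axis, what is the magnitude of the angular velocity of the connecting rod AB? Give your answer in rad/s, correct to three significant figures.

ω = 139.8 rad/s (converted from 22.25 rev/s).
The rod makes angle φ with the slider axis where L sinφ = r sinθ; differentiating, L cosφ·φ̇ = r ω cosθ.
L cosφ = √(L² − r² sin²θ) = 0.1706 m.
|ω_rod| = r ω |cosθ| / √(L² − r² sin²θ) = 0.0408·139.8·0.32887/0.1706 = 10.995 rad/s.

11.0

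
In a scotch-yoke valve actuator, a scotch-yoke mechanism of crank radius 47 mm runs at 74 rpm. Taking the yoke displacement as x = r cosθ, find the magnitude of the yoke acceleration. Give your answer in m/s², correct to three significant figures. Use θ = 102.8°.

ω = 7.749 rad/s (from 74 rpm).
x = r cosθ ⇒ ẍ = −rω² cosθ (ω constant).
|a| = rω²|cosθ| = 0.047·(7.749)²·|cos 102.8°| = 0.6253 m/s².

0.625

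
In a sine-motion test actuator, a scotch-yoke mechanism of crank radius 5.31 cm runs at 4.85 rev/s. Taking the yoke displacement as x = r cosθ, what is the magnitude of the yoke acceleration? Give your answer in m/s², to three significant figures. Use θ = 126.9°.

29.6

ω = 30.47 rad/s (from 4.85 rev/s).
x = r cosθ ⇒ ẍ = −rω² cosθ (ω constant).
|a| = rω²|cosθ| = 0.0531·(30.47)²·|cos 126.9°| = 29.607 m/s².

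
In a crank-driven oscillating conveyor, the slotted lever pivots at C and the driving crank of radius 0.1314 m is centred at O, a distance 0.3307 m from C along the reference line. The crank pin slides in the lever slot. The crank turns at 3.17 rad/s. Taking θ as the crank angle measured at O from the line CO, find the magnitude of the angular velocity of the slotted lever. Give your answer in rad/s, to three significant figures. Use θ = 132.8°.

ω = 3.17 rad/s
Crank pin A relative to C: A = (d + r cosθ, r sinθ); lever angle φ = atan2(r sinθ, d + r cosθ).
Differentiating tanφ: φ̇ = rω(d cosθ + r)/(d² + r² + 2dr cosθ).
d² + r² + 2dr cosθ = |CA|² = 0.0675796 m²;  d cosθ + r = -0.093291 m.
|ω_lever| = |0.1314·3.17·-0.093291| / 0.0675796 = 0.57502 rad/s.

0.575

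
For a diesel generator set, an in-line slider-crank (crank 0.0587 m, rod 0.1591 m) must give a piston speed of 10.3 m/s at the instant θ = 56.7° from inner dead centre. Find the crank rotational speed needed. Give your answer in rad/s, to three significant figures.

For an in-line slider-crank, |v_piston| = rω|sinθ|·[1 + r cosθ/√(L² − r² sin²θ)].
With r = 0.0587 m, L = 0.1591 m, θ = 56.7°: the bracketed kinematic factor |dx/dθ| = 0.059509 m.
ω = v/|dx/dθ| = 10.3/0.059509 = 173.08 rad/s.

173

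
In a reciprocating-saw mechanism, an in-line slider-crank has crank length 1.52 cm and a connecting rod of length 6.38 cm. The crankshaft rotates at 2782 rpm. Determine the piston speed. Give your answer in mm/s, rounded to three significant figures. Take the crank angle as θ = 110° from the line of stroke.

3810

ω = 2π·2782/60 = 291.3 rad/s
For an in-line slider-crank, x = r cosθ + √(L² − r² sin²θ), so v = −rω sinθ·[1 + r cosθ/√(L² − r² sin²θ)].
With r = 0.0152 m, L = 0.0638 m, θ = 110°: √(L² − r² sin²θ) = 0.062181 m.
v = −0.0152·291.3·0.93969·[1 + 0.0152·-0.34202/0.062181] = -3.8133 m/s.
|v| = 3.8133 m/s = 3813.3 mm/s.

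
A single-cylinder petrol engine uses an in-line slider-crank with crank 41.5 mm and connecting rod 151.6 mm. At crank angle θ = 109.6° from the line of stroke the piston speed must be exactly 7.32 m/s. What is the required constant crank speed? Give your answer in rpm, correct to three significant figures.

1980

For an in-line slider-crank, |v_piston| = rω|sinθ|·[1 + r cosθ/√(L² − r² sin²θ)].
With r = 0.0415 m, L = 0.1516 m, θ = 109.6°: the bracketed kinematic factor |dx/dθ| = 0.03538 m.
ω = v/|dx/dθ| = 7.32/0.03538 = 206.9 rad/s.
N = 60ω/(2π) = 1975.7 rpm.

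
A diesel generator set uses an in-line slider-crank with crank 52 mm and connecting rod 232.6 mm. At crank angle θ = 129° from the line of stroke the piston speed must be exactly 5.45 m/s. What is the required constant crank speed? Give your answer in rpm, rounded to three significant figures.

For an in-line slider-crank, |v_piston| = rω|sinθ|·[1 + r cosθ/√(L² − r² sin²θ)].
With r = 0.052 m, L = 0.2326 m, θ = 129°: the bracketed kinematic factor |dx/dθ| = 0.034638 m.
ω = v/|dx/dθ| = 5.45/0.034638 = 157.34 rad/s.
N = 60ω/(2π) = 1502.5 rpm.

1500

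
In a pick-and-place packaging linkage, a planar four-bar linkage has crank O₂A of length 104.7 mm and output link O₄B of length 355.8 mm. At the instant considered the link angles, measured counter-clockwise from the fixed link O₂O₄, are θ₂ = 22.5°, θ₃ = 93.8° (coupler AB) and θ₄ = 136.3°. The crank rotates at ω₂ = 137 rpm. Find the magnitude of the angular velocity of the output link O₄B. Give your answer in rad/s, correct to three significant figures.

ω₂ = 14.35 rad/s (from 137 rpm).
Differentiating the loop-closure r₂e^{iθ₂}+r₃e^{iθ₃}=r₁+r₄e^{iθ₄} gives r₂ω₂e^{iθ₂}+r₃ω₃e^{iθ₃}=r₄ω₄e^{iθ₄}.
Eliminating the other unknown: ω₄ = r₂ω₂ sin(θ₂−θ₃) / [r₄ sin(θ₄−θ₃)].
Numerator sine = -0.94721; denominator sine = +0.67559.
Result = 0.1047·14.35·(-0.94721) / (0.3558·(+0.67559)) = -5.9191 rad/s; magnitude 5.9191 rad/s.

5.92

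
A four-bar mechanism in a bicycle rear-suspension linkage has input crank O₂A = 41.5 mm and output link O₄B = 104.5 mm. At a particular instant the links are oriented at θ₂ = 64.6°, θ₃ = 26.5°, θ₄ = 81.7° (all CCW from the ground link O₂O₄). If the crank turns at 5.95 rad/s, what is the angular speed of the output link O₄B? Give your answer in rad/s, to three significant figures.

1.78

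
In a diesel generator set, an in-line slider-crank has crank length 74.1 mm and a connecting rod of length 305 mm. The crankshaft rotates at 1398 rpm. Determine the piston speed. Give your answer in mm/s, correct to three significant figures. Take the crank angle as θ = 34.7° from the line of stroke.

ω = 2π·1398/60 = 146.4 rad/s
For an in-line slider-crank, x = r cosθ + √(L² − r² sin²θ), so v = −rω sinθ·[1 + r cosθ/√(L² − r² sin²θ)].
With r = 0.0741 m, L = 0.305 m, θ = 34.7°: √(L² − r² sin²θ) = 0.30207 m.
v = −0.0741·146.4·0.56928·[1 + 0.0741·0.82214/0.30207] = -7.4211 m/s.
|v| = 7.4211 m/s = 7421.1 mm/s.

7420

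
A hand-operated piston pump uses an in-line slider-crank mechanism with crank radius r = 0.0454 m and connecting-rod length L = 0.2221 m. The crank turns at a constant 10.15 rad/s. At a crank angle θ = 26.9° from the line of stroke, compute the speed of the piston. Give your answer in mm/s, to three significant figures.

247

ω = 10.15 rad/s
For an in-line slider-crank, x = r cosθ + √(L² − r² sin²θ), so v = −rω sinθ·[1 + r cosθ/√(L² − r² sin²θ)].
With r = 0.0454 m, L = 0.2221 m, θ = 26.9°: √(L² − r² sin²θ) = 0.22115 m.
v = −0.0454·10.15·0.45243·[1 + 0.0454·0.89180/0.22115] = -0.24666 m/s.
|v| = 0.24666 m/s = 246.66 mm/s.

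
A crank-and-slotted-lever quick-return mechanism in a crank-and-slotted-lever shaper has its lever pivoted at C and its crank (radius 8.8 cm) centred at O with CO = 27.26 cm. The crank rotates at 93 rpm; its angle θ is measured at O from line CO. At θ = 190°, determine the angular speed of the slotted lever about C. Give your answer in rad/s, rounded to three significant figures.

4.44

ω = 9.739 rad/s (from 93 rpm).
Crank pin A relative to C: A = (d + r cosθ, r sinθ); lever angle φ = atan2(r sinθ, d + r cosθ).
Differentiating tanφ: φ̇ = rω(d cosθ + r)/(d² + r² + 2dr cosθ).
d² + r² + 2dr cosθ = |CA|² = 0.034806 m²;  d cosθ + r = -0.18046 m.
|ω_lever| = |0.088·9.739·-0.18046| / 0.034806 = 4.4434 rad/s.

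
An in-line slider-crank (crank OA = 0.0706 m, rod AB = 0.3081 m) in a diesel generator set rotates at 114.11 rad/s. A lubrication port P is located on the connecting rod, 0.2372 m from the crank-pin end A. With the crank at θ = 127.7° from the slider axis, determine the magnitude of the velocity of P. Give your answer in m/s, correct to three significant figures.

ω = 114.1 rad/s.  Crank-pin speed |V_A| = rω = 8.0562 m/s, perpendicular to OA.
Rod angle: sinφ = −(r/L) sinθ ⇒ φ = -10.446°; ω_rod = −rω cosθ/√(L²−r²sin²θ) = +16.26 rad/s.
V_P = V_A + ω_rod × AP, with AP = 0.2372 m along the rod.
Components: V_Px = −rω sinθ − a·ω_rod·sinφ = -5.675 m/s;  V_Py = rω cosθ + a·ω_rod·cosφ = -1.1337 m/s.
|V_P| = √(V_Px² + V_Py²) = 5.7871 m/s.

5.79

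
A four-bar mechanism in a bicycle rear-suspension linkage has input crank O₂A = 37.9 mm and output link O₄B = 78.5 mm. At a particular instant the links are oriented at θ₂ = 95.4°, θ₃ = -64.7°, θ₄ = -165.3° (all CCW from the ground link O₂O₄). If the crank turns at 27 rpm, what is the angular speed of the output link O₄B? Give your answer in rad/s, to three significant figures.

0.473

ω₂ = 2.827 rad/s (from 27 rpm).
Differentiating the loop-closure r₂e^{iθ₂}+r₃e^{iθ₃}=r₁+r₄e^{iθ₄} gives r₂ω₂e^{iθ₂}+r₃ω₃e^{iθ₃}=r₄ω₄e^{iθ₄}.
Eliminating the other unknown: ω₄ = r₂ω₂ sin(θ₂−θ₃) / [r₄ sin(θ₄−θ₃)].
Numerator sine = +0.34038; denominator sine = -0.98294.
Result = 0.0379·2.827·(+0.34038) / (0.0785·(-0.98294)) = -0.47272 rad/s; magnitude 0.47272 rad/s.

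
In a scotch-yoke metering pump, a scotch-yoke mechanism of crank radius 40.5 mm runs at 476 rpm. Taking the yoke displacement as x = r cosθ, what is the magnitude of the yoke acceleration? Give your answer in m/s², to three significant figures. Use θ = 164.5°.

ω = 49.85 rad/s (from 476 rpm).
x = r cosθ ⇒ ẍ = −rω² cosθ (ω constant).
|a| = rω²|cosθ| = 0.0405·(49.85)²·|cos 164.5°| = 96.97 m/s².

97.0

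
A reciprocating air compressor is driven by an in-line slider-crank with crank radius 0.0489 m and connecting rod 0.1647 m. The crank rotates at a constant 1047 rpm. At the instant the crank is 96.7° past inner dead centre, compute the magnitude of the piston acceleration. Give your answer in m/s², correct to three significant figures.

ω = 2π·1047/60 = 109.6 rad/s
x(θ) = r cosθ + √(L² − r² sin²θ); with ω constant, a = ω²·d²x/dθ².
d²x/dθ² = −r cosθ − r²(cos2θ)/√u − r⁴ sin²2θ/(4u^{3/2}),  u = L² − r² sin²θ = 0.0247674 m².
Substituting r = 0.0489 m, L = 0.1647 m, θ = 96.7°: d²x/dθ² = +0.020466 m.
a = ω²·d²x/dθ² = (109.6)²·(+0.020466) = +246.03 m/s²;  |a| = 246.03 m/s².

246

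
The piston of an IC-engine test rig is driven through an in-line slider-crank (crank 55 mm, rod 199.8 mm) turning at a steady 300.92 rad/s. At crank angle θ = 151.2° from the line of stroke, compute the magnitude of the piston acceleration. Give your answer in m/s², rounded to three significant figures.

3600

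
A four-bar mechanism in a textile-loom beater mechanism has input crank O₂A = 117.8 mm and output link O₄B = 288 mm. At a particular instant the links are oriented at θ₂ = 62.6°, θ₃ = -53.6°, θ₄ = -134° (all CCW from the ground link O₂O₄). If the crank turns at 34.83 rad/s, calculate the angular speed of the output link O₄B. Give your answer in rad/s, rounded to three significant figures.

13.0

ω₂ = 34.83 rad/s
Differentiating the loop-closure r₂e^{iθ₂}+r₃e^{iθ₃}=r₁+r₄e^{iθ₄} gives r₂ω₂e^{iθ₂}+r₃ω₃e^{iθ₃}=r₄ω₄e^{iθ₄}.
Eliminating the other unknown: ω₄ = r₂ω₂ sin(θ₂−θ₃) / [r₄ sin(θ₄−θ₃)].
Numerator sine = +0.89726; denominator sine = -0.98600.
Result = 0.1178·34.83·(+0.89726) / (0.288·(-0.98600)) = -12.964 rad/s; magnitude 12.964 rad/s.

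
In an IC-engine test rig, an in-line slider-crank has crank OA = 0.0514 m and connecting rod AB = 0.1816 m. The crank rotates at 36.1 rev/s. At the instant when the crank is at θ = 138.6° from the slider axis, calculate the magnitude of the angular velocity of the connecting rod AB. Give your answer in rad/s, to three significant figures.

49.0

ω = 226.8 rad/s (converted from 36.1 rev/s).
The rod makes angle φ with the slider axis where L sinφ = r sinθ; differentiating, L cosφ·φ̇ = r ω cosθ.
L cosφ = √(L² − r² sin²θ) = 0.17839 m.
|ω_rod| = r ω |cosθ| / √(L² − r² sin²θ) = 0.0514·226.8·0.75011/0.17839 = 49.023 rad/s.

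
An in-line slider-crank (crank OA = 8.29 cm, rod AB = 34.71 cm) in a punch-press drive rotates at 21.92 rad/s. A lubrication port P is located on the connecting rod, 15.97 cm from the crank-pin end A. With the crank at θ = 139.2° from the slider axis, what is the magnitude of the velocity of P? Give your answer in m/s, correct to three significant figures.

ω = 21.92 rad/s.  Crank-pin speed |V_A| = rω = 1.8172 m/s, perpendicular to OA.
Rod angle: sinφ = −(r/L) sinθ ⇒ φ = -8.978°; ω_rod = −rω cosθ/√(L²−r²sin²θ) = +4.0122 rad/s.
V_P = V_A + ω_rod × AP, with AP = 0.1597 m along the rod.
Components: V_Px = −rω sinθ − a·ω_rod·sinφ = -1.0874 m/s;  V_Py = rω cosθ + a·ω_rod·cosφ = -0.74268 m/s.
|V_P| = √(V_Px² + V_Py²) = 1.3168 m/s.

1.32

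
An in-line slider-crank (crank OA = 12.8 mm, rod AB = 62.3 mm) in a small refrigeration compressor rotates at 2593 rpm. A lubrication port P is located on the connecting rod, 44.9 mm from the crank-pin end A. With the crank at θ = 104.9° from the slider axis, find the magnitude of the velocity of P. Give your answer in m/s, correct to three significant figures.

3.24

ω = 271.5 rad/s.  Crank-pin speed |V_A| = rω = 3.4757 m/s, perpendicular to OA.
Rod angle: sinφ = −(r/L) sinθ ⇒ φ = -11.452°; ω_rod = −rω cosθ/√(L²−r²sin²θ) = +14.637 rad/s.
V_P = V_A + ω_rod × AP, with AP = 0.0449 m along the rod.
Components: V_Px = −rω sinθ − a·ω_rod·sinφ = -3.2283 m/s;  V_Py = rω cosθ + a·ω_rod·cosφ = -0.24961 m/s.
|V_P| = √(V_Px² + V_Py²) = 3.238 m/s.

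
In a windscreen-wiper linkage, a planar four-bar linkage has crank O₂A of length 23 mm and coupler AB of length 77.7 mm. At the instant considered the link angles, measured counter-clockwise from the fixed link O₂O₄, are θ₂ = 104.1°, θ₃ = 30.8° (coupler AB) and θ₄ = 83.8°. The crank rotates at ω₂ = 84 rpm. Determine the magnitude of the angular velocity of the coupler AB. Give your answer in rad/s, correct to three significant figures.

1.13

ω₂ = 8.796 rad/s (from 84 rpm).
Differentiating the loop-closure r₂e^{iθ₂}+r₃e^{iθ₃}=r₁+r₄e^{iθ₄} gives r₂ω₂e^{iθ₂}+r₃ω₃e^{iθ₃}=r₄ω₄e^{iθ₄}.
Eliminating the other unknown: ω₃ = r₂ω₂ sin(θ₄−θ₂) / [r₃ sin(θ₃−θ₄)].
Numerator sine = -0.34694; denominator sine = -0.79864.
Result = 0.023·8.796·(-0.34694) / (0.0777·(-0.79864)) = +1.1311 rad/s; magnitude 1.1311 rad/s.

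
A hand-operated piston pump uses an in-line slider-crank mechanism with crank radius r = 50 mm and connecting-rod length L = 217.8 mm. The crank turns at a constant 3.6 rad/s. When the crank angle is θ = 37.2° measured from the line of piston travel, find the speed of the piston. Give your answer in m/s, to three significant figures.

0.129

ω = 3.6 rad/s
For an in-line slider-crank, x = r cosθ + √(L² − r² sin²θ), so v = −rω sinθ·[1 + r cosθ/√(L² − r² sin²θ)].
With r = 0.05 m, L = 0.2178 m, θ = 37.2°: √(L² − r² sin²θ) = 0.21569 m.
v = −0.05·3.6·0.60460·[1 + 0.05·0.79653/0.21569] = -0.12892 m/s.
|v| = 0.12892 m/s.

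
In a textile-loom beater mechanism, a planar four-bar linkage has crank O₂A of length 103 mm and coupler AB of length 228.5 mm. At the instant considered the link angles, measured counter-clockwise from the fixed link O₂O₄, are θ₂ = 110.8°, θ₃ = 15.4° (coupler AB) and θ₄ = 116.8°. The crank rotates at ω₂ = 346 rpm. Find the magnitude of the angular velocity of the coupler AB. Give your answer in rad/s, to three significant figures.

ω₂ = 36.23 rad/s (from 346 rpm).
Differentiating the loop-closure r₂e^{iθ₂}+r₃e^{iθ₃}=r₁+r₄e^{iθ₄} gives r₂ω₂e^{iθ₂}+r₃ω₃e^{iθ₃}=r₄ω₄e^{iθ₄}.
Eliminating the other unknown: ω₃ = r₂ω₂ sin(θ₄−θ₂) / [r₃ sin(θ₃−θ₄)].
Numerator sine = +0.10453; denominator sine = -0.98027.
Result = 0.103·36.23·(+0.10453) / (0.2285·(-0.98027)) = -1.7416 rad/s; magnitude 1.7416 rad/s.

1.74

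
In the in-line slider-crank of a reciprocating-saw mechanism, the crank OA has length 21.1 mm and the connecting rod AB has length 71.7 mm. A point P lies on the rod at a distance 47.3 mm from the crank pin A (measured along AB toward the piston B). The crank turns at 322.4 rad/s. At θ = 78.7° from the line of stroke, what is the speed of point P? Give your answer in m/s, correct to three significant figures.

ω = 322.4 rad/s.  Crank-pin speed |V_A| = rω = 6.8026 m/s, perpendicular to OA.
Rod angle: sinφ = −(r/L) sinθ ⇒ φ = -16.773°; ω_rod = −rω cosθ/√(L²−r²sin²θ) = -19.417 rad/s.
V_P = V_A + ω_rod × AP, with AP = 0.0473 m along the rod.
Components: V_Px = −rω sinθ − a·ω_rod·sinφ = -6.9358 m/s;  V_Py = rω cosθ + a·ω_rod·cosφ = +0.45361 m/s.
|V_P| = √(V_Px² + V_Py²) = 6.9506 m/s.

6.95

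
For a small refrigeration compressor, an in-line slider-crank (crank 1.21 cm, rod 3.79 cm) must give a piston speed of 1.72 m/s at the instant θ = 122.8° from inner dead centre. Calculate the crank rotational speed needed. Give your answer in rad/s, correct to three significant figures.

206

For an in-line slider-crank, |v_piston| = rω|sinθ|·[1 + r cosθ/√(L² − r² sin²θ)].
With r = 0.0121 m, L = 0.0379 m, θ = 122.8°: the bracketed kinematic factor |dx/dθ| = 0.0083449 m.
ω = v/|dx/dθ| = 1.72/0.0083449 = 206.11 rad/s.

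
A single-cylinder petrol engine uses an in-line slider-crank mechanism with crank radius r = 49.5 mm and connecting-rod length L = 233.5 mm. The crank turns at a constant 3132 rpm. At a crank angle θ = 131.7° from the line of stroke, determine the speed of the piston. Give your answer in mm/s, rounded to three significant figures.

ω = 2π·3132/60 = 328 rad/s
For an in-line slider-crank, x = r cosθ + √(L² − r² sin²θ), so v = −rω sinθ·[1 + r cosθ/√(L² − r² sin²θ)].
With r = 0.0495 m, L = 0.2335 m, θ = 131.7°: √(L² − r² sin²θ) = 0.23056 m.
v = −0.0495·328·0.74664·[1 + 0.0495·-0.66523/0.23056] = -10.39 m/s.
|v| = 10.39 m/s = 10390 mm/s.

10400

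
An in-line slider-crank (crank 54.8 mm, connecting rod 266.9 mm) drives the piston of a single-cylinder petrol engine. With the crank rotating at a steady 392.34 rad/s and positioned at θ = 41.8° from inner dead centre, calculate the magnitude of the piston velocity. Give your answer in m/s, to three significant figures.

16.5

ω = 392.3 rad/s
For an in-line slider-crank, x = r cosθ + √(L² − r² sin²θ), so v = −rω sinθ·[1 + r cosθ/√(L² − r² sin²θ)].
With r = 0.0548 m, L = 0.2669 m, θ = 41.8°: √(L² − r² sin²θ) = 0.26439 m.
v = −0.0548·392.3·0.66653·[1 + 0.0548·0.74548/0.26439] = -16.545 m/s.
|v| = 16.545 m/s.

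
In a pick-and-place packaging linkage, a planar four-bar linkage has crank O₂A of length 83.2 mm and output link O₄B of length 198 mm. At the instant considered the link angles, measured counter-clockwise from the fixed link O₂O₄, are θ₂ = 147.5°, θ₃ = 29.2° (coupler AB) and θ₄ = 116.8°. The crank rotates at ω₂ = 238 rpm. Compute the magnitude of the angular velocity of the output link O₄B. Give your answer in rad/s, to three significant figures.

ω₂ = 24.92 rad/s (from 238 rpm).
Differentiating the loop-closure r₂e^{iθ₂}+r₃e^{iθ₃}=r₁+r₄e^{iθ₄} gives r₂ω₂e^{iθ₂}+r₃ω₃e^{iθ₃}=r₄ω₄e^{iθ₄}.
Eliminating the other unknown: ω₄ = r₂ω₂ sin(θ₂−θ₃) / [r₄ sin(θ₄−θ₃)].
Numerator sine = +0.88048; denominator sine = +0.99912.
Result = 0.0832·24.92·(+0.88048) / (0.198·(+0.99912)) = +9.2292 rad/s; magnitude 9.2292 rad/s.

9.23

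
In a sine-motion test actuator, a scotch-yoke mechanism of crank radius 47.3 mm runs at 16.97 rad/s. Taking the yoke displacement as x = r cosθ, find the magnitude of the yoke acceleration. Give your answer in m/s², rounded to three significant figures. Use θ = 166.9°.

ω = 16.97 rad/s
x = r cosθ ⇒ ẍ = −rω² cosθ (ω constant).
|a| = rω²|cosθ| = 0.0473·(16.97)²·|cos 166.9°| = 13.267 m/s².

13.3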